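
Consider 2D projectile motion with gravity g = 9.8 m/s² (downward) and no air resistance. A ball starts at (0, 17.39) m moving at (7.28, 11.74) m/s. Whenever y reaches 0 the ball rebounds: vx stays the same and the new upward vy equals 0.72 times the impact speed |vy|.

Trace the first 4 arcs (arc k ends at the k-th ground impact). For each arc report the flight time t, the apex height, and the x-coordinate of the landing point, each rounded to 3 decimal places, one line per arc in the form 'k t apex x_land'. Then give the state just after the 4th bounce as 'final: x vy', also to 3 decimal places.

1 3.430 24.422 24.974
2 3.215 12.660 48.378
3 2.315 6.563 65.228
4 1.667 3.402 77.361
final: 77.361 5.880

Arc 1: start y=17.390, vy=11.740 → t=3.430, apex=24.422, x_land=24.974, impact vy=-21.879
  bounce: vy ← 0.72·21.879 = 15.753
Arc 2: start y=0.000, vy=15.753 → t=3.215, apex=12.660, x_land=48.378, impact vy=-15.753
  bounce: vy ← 0.72·15.753 = 11.342
Arc 3: start y=0.000, vy=11.342 → t=2.315, apex=6.563, x_land=65.228, impact vy=-11.342
  bounce: vy ← 0.72·11.342 = 8.166
Arc 4: start y=0.000, vy=8.166 → t=1.667, apex=3.402, x_land=77.361, impact vy=-8.166
  bounce: vy ← 0.72·8.166 = 5.880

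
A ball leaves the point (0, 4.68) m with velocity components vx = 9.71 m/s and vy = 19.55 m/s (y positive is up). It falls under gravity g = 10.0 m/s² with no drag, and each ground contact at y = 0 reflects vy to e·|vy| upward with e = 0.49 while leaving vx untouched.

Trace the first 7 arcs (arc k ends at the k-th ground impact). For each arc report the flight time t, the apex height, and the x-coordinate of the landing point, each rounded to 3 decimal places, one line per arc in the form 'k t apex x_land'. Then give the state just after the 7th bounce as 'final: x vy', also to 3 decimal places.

Arc 1: start y=4.680, vy=19.550 → t=4.136, apex=23.790, x_land=40.163, impact vy=-21.813
  bounce: vy ← 0.49·21.813 = 10.688
Arc 2: start y=0.000, vy=10.688 → t=2.138, apex=5.712, x_land=60.920, impact vy=-10.688
  bounce: vy ← 0.49·10.688 = 5.237
Arc 3: start y=0.000, vy=5.237 → t=1.047, apex=1.371, x_land=71.091, impact vy=-5.237
  bounce: vy ← 0.49·5.237 = 2.566
Arc 4: start y=0.000, vy=2.566 → t=0.513, apex=0.329, x_land=76.075, impact vy=-2.566
  bounce: vy ← 0.49·2.566 = 1.257
Arc 5: start y=0.000, vy=1.257 → t=0.251, apex=0.079, x_land=78.517, impact vy=-1.257
  bounce: vy ← 0.49·1.257 = 0.616
Arc 6: start y=0.000, vy=0.616 → t=0.123, apex=0.019, x_land=79.713, impact vy=-0.616
  bounce: vy ← 0.49·0.616 = 0.302
Arc 7: start y=0.000, vy=0.302 → t=0.060, apex=0.005, x_land=80.299, impact vy=-0.302
  bounce: vy ← 0.49·0.302 = 0.148

1 4.136 23.790 40.163
2 2.138 5.712 60.920
3 1.047 1.371 71.091
4 0.513 0.329 76.075
5 0.251 0.079 78.517
6 0.123 0.019 79.713
7 0.060 0.005 80.299
final: 80.299 0.148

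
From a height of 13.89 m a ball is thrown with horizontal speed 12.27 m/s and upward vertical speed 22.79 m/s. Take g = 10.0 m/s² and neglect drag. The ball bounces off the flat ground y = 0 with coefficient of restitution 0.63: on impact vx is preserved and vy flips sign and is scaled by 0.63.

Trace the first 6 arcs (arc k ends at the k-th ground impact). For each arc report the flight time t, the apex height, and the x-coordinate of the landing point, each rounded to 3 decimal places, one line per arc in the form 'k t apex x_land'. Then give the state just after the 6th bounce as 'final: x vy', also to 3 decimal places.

1 5.102 39.859 62.607
2 3.558 15.820 106.258
3 2.241 6.279 133.758
4 1.412 2.492 151.083
5 0.890 0.989 161.998
6 0.560 0.393 168.874
final: 168.874 1.765

Arc 1: start y=13.890, vy=22.790 → t=5.102, apex=39.859, x_land=62.607, impact vy=-28.234
  bounce: vy ← 0.63·28.234 = 17.788
Arc 2: start y=0.000, vy=17.788 → t=3.558, apex=15.820, x_land=106.258, impact vy=-17.788
  bounce: vy ← 0.63·17.788 = 11.206
Arc 3: start y=0.000, vy=11.206 → t=2.241, apex=6.279, x_land=133.758, impact vy=-11.206
  bounce: vy ← 0.63·11.206 = 7.060
Arc 4: start y=0.000, vy=7.060 → t=1.412, apex=2.492, x_land=151.083, impact vy=-7.060
  bounce: vy ← 0.63·7.060 = 4.448
Arc 5: start y=0.000, vy=4.448 → t=0.890, apex=0.989, x_land=161.998, impact vy=-4.448
  bounce: vy ← 0.63·4.448 = 2.802
Arc 6: start y=0.000, vy=2.802 → t=0.560, apex=0.393, x_land=168.874, impact vy=-2.802
  bounce: vy ← 0.63·2.802 = 1.765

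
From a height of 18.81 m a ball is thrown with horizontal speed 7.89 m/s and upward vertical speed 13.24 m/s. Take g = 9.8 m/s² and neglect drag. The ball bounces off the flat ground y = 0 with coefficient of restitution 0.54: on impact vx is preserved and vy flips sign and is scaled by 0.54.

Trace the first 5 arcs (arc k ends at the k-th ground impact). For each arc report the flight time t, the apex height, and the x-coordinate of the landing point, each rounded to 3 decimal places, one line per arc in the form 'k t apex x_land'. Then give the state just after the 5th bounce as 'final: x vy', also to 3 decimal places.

1 3.731 27.754 29.437
2 2.570 8.093 49.717
3 1.388 2.360 60.668
4 0.750 0.688 66.582
5 0.405 0.201 69.775
final: 69.775 1.071

Arc 1: start y=18.810, vy=13.240 → t=3.731, apex=27.754, x_land=29.437, impact vy=-23.323
  bounce: vy ← 0.54·23.323 = 12.595
Arc 2: start y=0.000, vy=12.595 → t=2.570, apex=8.093, x_land=49.717, impact vy=-12.595
  bounce: vy ← 0.54·12.595 = 6.801
Arc 3: start y=0.000, vy=6.801 → t=1.388, apex=2.360, x_land=60.668, impact vy=-6.801
  bounce: vy ← 0.54·6.801 = 3.673
Arc 4: start y=0.000, vy=3.673 → t=0.750, apex=0.688, x_land=66.582, impact vy=-3.673
  bounce: vy ← 0.54·3.673 = 1.983
Arc 5: start y=0.000, vy=1.983 → t=0.405, apex=0.201, x_land=69.775, impact vy=-1.983
  bounce: vy ← 0.54·1.983 = 1.071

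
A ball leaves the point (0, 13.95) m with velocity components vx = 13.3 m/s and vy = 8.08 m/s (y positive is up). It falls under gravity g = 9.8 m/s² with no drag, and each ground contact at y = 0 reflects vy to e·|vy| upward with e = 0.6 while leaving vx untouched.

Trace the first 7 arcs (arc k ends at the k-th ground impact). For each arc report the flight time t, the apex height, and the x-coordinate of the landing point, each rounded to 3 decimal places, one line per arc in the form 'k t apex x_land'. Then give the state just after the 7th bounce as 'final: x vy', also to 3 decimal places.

Arc 1: start y=13.950, vy=8.080 → t=2.702, apex=17.281, x_land=35.943, impact vy=-18.404
  bounce: vy ← 0.6·18.404 = 11.042
Arc 2: start y=0.000, vy=11.042 → t=2.254, apex=6.221, x_land=65.915, impact vy=-11.042
  bounce: vy ← 0.6·11.042 = 6.625
Arc 3: start y=0.000, vy=6.625 → t=1.352, apex=2.240, x_land=83.898, impact vy=-6.625
  bounce: vy ← 0.6·6.625 = 3.975
Arc 4: start y=0.000, vy=3.975 → t=0.811, apex=0.806, x_land=94.688, impact vy=-3.975
  bounce: vy ← 0.6·3.975 = 2.385
Arc 5: start y=0.000, vy=2.385 → t=0.487, apex=0.290, x_land=101.162, impact vy=-2.385
  bounce: vy ← 0.6·2.385 = 1.431
Arc 6: start y=0.000, vy=1.431 → t=0.292, apex=0.104, x_land=105.046, impact vy=-1.431
  bounce: vy ← 0.6·1.431 = 0.859
Arc 7: start y=0.000, vy=0.859 → t=0.175, apex=0.038, x_land=107.377, impact vy=-0.859
  bounce: vy ← 0.6·0.859 = 0.515

1 2.702 17.281 35.943
2 2.254 6.221 65.915
3 1.352 2.240 83.898
4 0.811 0.806 94.688
5 0.487 0.290 101.162
6 0.292 0.104 105.046
7 0.175 0.038 107.377
final: 107.377 0.515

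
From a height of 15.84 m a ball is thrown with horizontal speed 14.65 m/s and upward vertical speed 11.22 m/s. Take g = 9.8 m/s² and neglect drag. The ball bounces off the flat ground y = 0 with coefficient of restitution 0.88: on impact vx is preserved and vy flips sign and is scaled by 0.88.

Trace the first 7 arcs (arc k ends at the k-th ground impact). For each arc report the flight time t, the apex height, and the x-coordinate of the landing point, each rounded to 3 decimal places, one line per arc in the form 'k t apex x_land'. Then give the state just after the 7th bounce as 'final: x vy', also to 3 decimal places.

Arc 1: start y=15.840, vy=11.220 → t=3.276, apex=22.263, x_land=48.000, impact vy=-20.889
  bounce: vy ← 0.88·20.889 = 18.382
Arc 2: start y=0.000, vy=18.382 → t=3.752, apex=17.240, x_land=102.959, impact vy=-18.382
  bounce: vy ← 0.88·18.382 = 16.176
Arc 3: start y=0.000, vy=16.176 → t=3.301, apex=13.351, x_land=151.324, impact vy=-16.176
  bounce: vy ← 0.88·16.176 = 14.235
Arc 4: start y=0.000, vy=14.235 → t=2.905, apex=10.339, x_land=193.884, impact vy=-14.235
  bounce: vy ← 0.88·14.235 = 12.527
Arc 5: start y=0.000, vy=12.527 → t=2.557, apex=8.006, x_land=231.338, impact vy=-12.527
  bounce: vy ← 0.88·12.527 = 11.024
Arc 6: start y=0.000, vy=11.024 → t=2.250, apex=6.200, x_land=264.297, impact vy=-11.024
  bounce: vy ← 0.88·11.024 = 9.701
Arc 7: start y=0.000, vy=9.701 → t=1.980, apex=4.801, x_land=293.301, impact vy=-9.701
  bounce: vy ← 0.88·9.701 = 8.537

1 3.276 22.263 48.000
2 3.752 17.240 102.959
3 3.301 13.351 151.324
4 2.905 10.339 193.884
5 2.557 8.006 231.338
6 2.250 6.200 264.297
7 1.980 4.801 293.301
final: 293.301 8.537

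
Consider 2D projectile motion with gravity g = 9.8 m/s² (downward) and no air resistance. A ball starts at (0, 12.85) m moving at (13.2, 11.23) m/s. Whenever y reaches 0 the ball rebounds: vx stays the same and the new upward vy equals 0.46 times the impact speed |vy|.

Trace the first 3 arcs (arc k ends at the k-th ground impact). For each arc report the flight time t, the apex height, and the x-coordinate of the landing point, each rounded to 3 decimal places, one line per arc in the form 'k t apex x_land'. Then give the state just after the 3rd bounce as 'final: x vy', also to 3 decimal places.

1 3.130 19.284 41.313
2 1.825 4.081 65.404
3 0.840 0.863 76.486
final: 76.486 1.892

Arc 1: start y=12.850, vy=11.230 → t=3.130, apex=19.284, x_land=41.313, impact vy=-19.442
  bounce: vy ← 0.46·19.442 = 8.943
Arc 2: start y=0.000, vy=8.943 → t=1.825, apex=4.081, x_land=65.404, impact vy=-8.943
  bounce: vy ← 0.46·8.943 = 4.114
Arc 3: start y=0.000, vy=4.114 → t=0.840, apex=0.863, x_land=76.486, impact vy=-4.114
  bounce: vy ← 0.46·4.114 = 1.892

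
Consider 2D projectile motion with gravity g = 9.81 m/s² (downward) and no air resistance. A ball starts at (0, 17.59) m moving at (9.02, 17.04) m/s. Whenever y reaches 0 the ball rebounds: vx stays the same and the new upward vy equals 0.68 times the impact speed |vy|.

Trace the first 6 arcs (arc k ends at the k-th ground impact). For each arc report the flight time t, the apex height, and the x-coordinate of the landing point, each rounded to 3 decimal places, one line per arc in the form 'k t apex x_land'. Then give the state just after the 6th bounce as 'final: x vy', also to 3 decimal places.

Arc 1: start y=17.590, vy=17.040 → t=4.307, apex=32.389, x_land=38.846, impact vy=-25.209
  bounce: vy ← 0.68·25.209 = 17.142
Arc 2: start y=0.000, vy=17.142 → t=3.495, apex=14.977, x_land=70.369, impact vy=-17.142
  bounce: vy ← 0.68·17.142 = 11.656
Arc 3: start y=0.000, vy=11.656 → t=2.376, apex=6.925, x_land=91.805, impact vy=-11.656
  bounce: vy ← 0.68·11.656 = 7.926
Arc 4: start y=0.000, vy=7.926 → t=1.616, apex=3.202, x_land=106.381, impact vy=-7.926
  bounce: vy ← 0.68·7.926 = 5.390
Arc 5: start y=0.000, vy=5.390 → t=1.099, apex=1.481, x_land=116.293, impact vy=-5.390
  bounce: vy ← 0.68·5.390 = 3.665
Arc 6: start y=0.000, vy=3.665 → t=0.747, apex=0.685, x_land=123.033, impact vy=-3.665
  bounce: vy ← 0.68·3.665 = 2.492

1 4.307 32.389 38.846
2 3.495 14.977 70.369
3 2.376 6.925 91.805
4 1.616 3.202 106.381
5 1.099 1.481 116.293
6 0.747 0.685 123.033
final: 123.033 2.492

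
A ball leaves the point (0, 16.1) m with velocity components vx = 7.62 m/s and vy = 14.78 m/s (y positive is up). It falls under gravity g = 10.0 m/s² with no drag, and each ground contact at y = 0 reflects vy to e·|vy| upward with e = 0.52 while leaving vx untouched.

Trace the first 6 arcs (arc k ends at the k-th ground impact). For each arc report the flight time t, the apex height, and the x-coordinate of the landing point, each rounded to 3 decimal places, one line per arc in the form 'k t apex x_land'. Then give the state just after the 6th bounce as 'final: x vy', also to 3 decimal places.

Arc 1: start y=16.100, vy=14.780 → t=3.803, apex=27.022, x_land=28.977, impact vy=-23.248
  bounce: vy ← 0.52·23.248 = 12.089
Arc 2: start y=0.000, vy=12.089 → t=2.418, apex=7.307, x_land=47.400, impact vy=-12.089
  bounce: vy ← 0.52·12.089 = 6.286
Arc 3: start y=0.000, vy=6.286 → t=1.257, apex=1.976, x_land=56.980, impact vy=-6.286
  bounce: vy ← 0.52·6.286 = 3.269
Arc 4: start y=0.000, vy=3.269 → t=0.654, apex=0.534, x_land=61.962, impact vy=-3.269
  bounce: vy ← 0.52·3.269 = 1.700
Arc 5: start y=0.000, vy=1.700 → t=0.340, apex=0.144, x_land=64.552, impact vy=-1.700
  bounce: vy ← 0.52·1.700 = 0.884
Arc 6: start y=0.000, vy=0.884 → t=0.177, apex=0.039, x_land=65.899, impact vy=-0.884
  bounce: vy ← 0.52·0.884 = 0.460

1 3.803 27.022 28.977
2 2.418 7.307 47.400
3 1.257 1.976 56.980
4 0.654 0.534 61.962
5 0.340 0.144 64.552
6 0.177 0.039 65.899
final: 65.899 0.460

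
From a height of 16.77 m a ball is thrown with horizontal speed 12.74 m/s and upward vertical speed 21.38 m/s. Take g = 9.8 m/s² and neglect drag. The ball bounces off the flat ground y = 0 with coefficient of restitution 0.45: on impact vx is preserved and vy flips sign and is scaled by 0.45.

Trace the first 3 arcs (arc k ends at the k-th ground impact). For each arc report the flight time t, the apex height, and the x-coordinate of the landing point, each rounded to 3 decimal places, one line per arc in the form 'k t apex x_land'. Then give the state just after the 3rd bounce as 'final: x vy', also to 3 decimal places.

Arc 1: start y=16.770, vy=21.380 → t=5.042, apex=40.092, x_land=64.236, impact vy=-28.032
  bounce: vy ← 0.45·28.032 = 12.614
Arc 2: start y=0.000, vy=12.614 → t=2.574, apex=8.119, x_land=97.033, impact vy=-12.614
  bounce: vy ← 0.45·12.614 = 5.676
Arc 3: start y=0.000, vy=5.676 → t=1.158, apex=1.644, x_land=111.792, impact vy=-5.676
  bounce: vy ← 0.45·5.676 = 2.554

1 5.042 40.092 64.236
2 2.574 8.119 97.033
3 1.158 1.644 111.792
final: 111.792 2.554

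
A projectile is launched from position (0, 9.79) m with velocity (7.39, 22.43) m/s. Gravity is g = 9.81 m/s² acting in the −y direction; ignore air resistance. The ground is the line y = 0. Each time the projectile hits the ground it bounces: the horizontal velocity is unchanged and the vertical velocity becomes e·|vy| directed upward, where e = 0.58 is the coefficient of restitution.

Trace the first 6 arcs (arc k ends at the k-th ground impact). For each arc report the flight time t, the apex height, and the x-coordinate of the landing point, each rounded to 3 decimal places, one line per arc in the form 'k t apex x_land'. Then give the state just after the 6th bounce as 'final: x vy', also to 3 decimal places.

Arc 1: start y=9.790, vy=22.430 → t=4.974, apex=35.432, x_land=36.759, impact vy=-26.366
  bounce: vy ← 0.58·26.366 = 15.292
Arc 2: start y=0.000, vy=15.292 → t=3.118, apex=11.919, x_land=59.799, impact vy=-15.292
  bounce: vy ← 0.58·15.292 = 8.870
Arc 3: start y=0.000, vy=8.870 → t=1.808, apex=4.010, x_land=73.162, impact vy=-8.870
  bounce: vy ← 0.58·8.870 = 5.144
Arc 4: start y=0.000, vy=5.144 → t=1.049, apex=1.349, x_land=80.913, impact vy=-5.144
  bounce: vy ← 0.58·5.144 = 2.984
Arc 5: start y=0.000, vy=2.984 → t=0.608, apex=0.454, x_land=85.408, impact vy=-2.984
  bounce: vy ← 0.58·2.984 = 1.731
Arc 6: start y=0.000, vy=1.731 → t=0.353, apex=0.153, x_land=88.016, impact vy=-1.731
  bounce: vy ← 0.58·1.731 = 1.004

1 4.974 35.432 36.759
2 3.118 11.919 59.799
3 1.808 4.010 73.162
4 1.049 1.349 80.913
5 0.608 0.454 85.408
6 0.353 0.153 88.016
final: 88.016 1.004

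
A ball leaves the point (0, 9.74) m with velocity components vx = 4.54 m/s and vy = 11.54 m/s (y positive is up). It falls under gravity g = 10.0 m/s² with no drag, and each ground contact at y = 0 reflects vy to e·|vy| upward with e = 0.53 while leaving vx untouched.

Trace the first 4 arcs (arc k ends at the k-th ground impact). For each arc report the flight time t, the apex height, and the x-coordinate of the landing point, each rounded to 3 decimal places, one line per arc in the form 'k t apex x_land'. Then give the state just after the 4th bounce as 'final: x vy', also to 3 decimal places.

Arc 1: start y=9.740, vy=11.540 → t=2.965, apex=16.399, x_land=13.461, impact vy=-18.110
  bounce: vy ← 0.53·18.110 = 9.598
Arc 2: start y=0.000, vy=9.598 → t=1.920, apex=4.606, x_land=22.176, impact vy=-9.598
  bounce: vy ← 0.53·9.598 = 5.087
Arc 3: start y=0.000, vy=5.087 → t=1.017, apex=1.294, x_land=26.795, impact vy=-5.087
  bounce: vy ← 0.53·5.087 = 2.696
Arc 4: start y=0.000, vy=2.696 → t=0.539, apex=0.363, x_land=29.244, impact vy=-2.696
  bounce: vy ← 0.53·2.696 = 1.429

1 2.965 16.399 13.461
2 1.920 4.606 22.176
3 1.017 1.294 26.795
4 0.539 0.363 29.244
final: 29.244 1.429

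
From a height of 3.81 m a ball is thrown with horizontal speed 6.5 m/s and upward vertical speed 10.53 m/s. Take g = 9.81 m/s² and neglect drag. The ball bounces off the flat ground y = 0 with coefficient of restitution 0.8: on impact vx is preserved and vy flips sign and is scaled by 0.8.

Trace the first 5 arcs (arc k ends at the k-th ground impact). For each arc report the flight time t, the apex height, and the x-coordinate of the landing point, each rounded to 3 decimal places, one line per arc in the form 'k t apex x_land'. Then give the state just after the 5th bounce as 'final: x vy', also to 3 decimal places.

Arc 1: start y=3.810, vy=10.530 → t=2.462, apex=9.461, x_land=16.005, impact vy=-13.625
  bounce: vy ← 0.8·13.625 = 10.900
Arc 2: start y=0.000, vy=10.900 → t=2.222, apex=6.055, x_land=30.449, impact vy=-10.900
  bounce: vy ← 0.8·10.900 = 8.720
Arc 3: start y=0.000, vy=8.720 → t=1.778, apex=3.875, x_land=42.004, impact vy=-8.720
  bounce: vy ← 0.8·8.720 = 6.976
Arc 4: start y=0.000, vy=6.976 → t=1.422, apex=2.480, x_land=51.248, impact vy=-6.976
  bounce: vy ← 0.8·6.976 = 5.581
Arc 5: start y=0.000, vy=5.581 → t=1.138, apex=1.587, x_land=58.644, impact vy=-5.581
  bounce: vy ← 0.8·5.581 = 4.465

1 2.462 9.461 16.005
2 2.222 6.055 30.449
3 1.778 3.875 42.004
4 1.422 2.480 51.248
5 1.138 1.587 58.644
final: 58.644 4.465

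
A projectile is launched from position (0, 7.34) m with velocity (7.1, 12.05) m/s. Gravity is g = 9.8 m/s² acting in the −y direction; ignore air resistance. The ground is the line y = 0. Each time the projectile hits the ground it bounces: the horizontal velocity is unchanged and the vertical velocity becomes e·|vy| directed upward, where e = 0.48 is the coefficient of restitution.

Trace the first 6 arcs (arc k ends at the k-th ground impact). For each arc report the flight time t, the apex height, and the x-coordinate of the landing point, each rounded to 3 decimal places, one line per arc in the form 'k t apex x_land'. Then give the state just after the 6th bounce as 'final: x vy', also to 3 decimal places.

1 2.964 14.748 21.048
2 1.665 3.398 32.873
3 0.799 0.783 38.549
4 0.384 0.180 41.273
5 0.184 0.042 42.581
6 0.088 0.010 43.209
final: 43.209 0.208

Arc 1: start y=7.340, vy=12.050 → t=2.964, apex=14.748, x_land=21.048, impact vy=-17.002
  bounce: vy ← 0.48·17.002 = 8.161
Arc 2: start y=0.000, vy=8.161 → t=1.665, apex=3.398, x_land=32.873, impact vy=-8.161
  bounce: vy ← 0.48·8.161 = 3.917
Arc 3: start y=0.000, vy=3.917 → t=0.799, apex=0.783, x_land=38.549, impact vy=-3.917
  bounce: vy ← 0.48·3.917 = 1.880
Arc 4: start y=0.000, vy=1.880 → t=0.384, apex=0.180, x_land=41.273, impact vy=-1.880
  bounce: vy ← 0.48·1.880 = 0.903
Arc 5: start y=0.000, vy=0.903 → t=0.184, apex=0.042, x_land=42.581, impact vy=-0.903
  bounce: vy ← 0.48·0.903 = 0.433
Arc 6: start y=0.000, vy=0.433 → t=0.088, apex=0.010, x_land=43.209, impact vy=-0.433
  bounce: vy ← 0.48·0.433 = 0.208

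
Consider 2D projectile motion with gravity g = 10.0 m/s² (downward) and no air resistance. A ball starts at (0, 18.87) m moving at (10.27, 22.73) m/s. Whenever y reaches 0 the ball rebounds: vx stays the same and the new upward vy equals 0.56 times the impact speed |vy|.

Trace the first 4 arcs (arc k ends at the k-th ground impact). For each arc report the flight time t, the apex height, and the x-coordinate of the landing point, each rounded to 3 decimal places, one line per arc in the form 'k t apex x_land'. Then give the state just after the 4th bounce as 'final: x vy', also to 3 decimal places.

1 5.263 44.703 54.052
2 3.349 14.019 88.445
3 1.875 4.396 107.705
4 1.050 1.379 118.490
final: 118.490 2.941

Arc 1: start y=18.870, vy=22.730 → t=5.263, apex=44.703, x_land=54.052, impact vy=-29.901
  bounce: vy ← 0.56·29.901 = 16.744
Arc 2: start y=0.000, vy=16.744 → t=3.349, apex=14.019, x_land=88.445, impact vy=-16.744
  bounce: vy ← 0.56·16.744 = 9.377
Arc 3: start y=0.000, vy=9.377 → t=1.875, apex=4.396, x_land=107.705, impact vy=-9.377
  bounce: vy ← 0.56·9.377 = 5.251
Arc 4: start y=0.000, vy=5.251 → t=1.050, apex=1.379, x_land=118.490, impact vy=-5.251
  bounce: vy ← 0.56·5.251 = 2.941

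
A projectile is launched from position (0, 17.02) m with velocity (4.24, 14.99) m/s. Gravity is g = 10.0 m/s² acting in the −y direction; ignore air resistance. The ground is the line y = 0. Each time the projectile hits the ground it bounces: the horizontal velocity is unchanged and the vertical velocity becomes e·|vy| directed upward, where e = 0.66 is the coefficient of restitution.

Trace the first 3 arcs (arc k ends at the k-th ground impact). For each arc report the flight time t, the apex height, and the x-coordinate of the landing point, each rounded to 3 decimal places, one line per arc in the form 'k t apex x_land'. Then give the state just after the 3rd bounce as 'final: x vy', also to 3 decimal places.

1 3.876 28.255 16.435
2 3.138 12.308 29.740
3 2.071 5.361 38.521
final: 38.521 6.834

Arc 1: start y=17.020, vy=14.990 → t=3.876, apex=28.255, x_land=16.435, impact vy=-23.772
  bounce: vy ← 0.66·23.772 = 15.689
Arc 2: start y=0.000, vy=15.689 → t=3.138, apex=12.308, x_land=29.740, impact vy=-15.689
  bounce: vy ← 0.66·15.689 = 10.355
Arc 3: start y=0.000, vy=10.355 → t=2.071, apex=5.361, x_land=38.521, impact vy=-10.355
  bounce: vy ← 0.66·10.355 = 6.834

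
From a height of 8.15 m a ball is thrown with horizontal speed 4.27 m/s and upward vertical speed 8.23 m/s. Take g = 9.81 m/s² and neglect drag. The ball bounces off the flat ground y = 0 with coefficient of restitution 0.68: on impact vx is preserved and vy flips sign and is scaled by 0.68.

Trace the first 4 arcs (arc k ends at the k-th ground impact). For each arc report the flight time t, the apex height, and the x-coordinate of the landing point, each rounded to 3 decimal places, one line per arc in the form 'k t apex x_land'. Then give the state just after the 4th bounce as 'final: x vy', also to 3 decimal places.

Arc 1: start y=8.150, vy=8.230 → t=2.377, apex=11.602, x_land=10.149, impact vy=-15.088
  bounce: vy ← 0.68·15.088 = 10.260
Arc 2: start y=0.000, vy=10.260 → t=2.092, apex=5.365, x_land=19.081, impact vy=-10.260
  bounce: vy ← 0.68·10.260 = 6.977
Arc 3: start y=0.000, vy=6.977 → t=1.422, apex=2.481, x_land=25.154, impact vy=-6.977
  bounce: vy ← 0.68·6.977 = 4.744
Arc 4: start y=0.000, vy=4.744 → t=0.967, apex=1.147, x_land=29.284, impact vy=-4.744
  bounce: vy ← 0.68·4.744 = 3.226

1 2.377 11.602 10.149
2 2.092 5.365 19.081
3 1.422 2.481 25.154
4 0.967 1.147 29.284
final: 29.284 3.226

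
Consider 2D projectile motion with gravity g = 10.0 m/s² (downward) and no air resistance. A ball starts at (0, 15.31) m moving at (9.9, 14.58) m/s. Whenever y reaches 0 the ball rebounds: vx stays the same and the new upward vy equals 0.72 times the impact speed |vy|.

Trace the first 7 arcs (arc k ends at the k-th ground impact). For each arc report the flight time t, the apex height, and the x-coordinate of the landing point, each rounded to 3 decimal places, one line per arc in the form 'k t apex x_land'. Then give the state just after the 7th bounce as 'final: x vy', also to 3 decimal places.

Arc 1: start y=15.310, vy=14.580 → t=3.736, apex=25.939, x_land=36.983, impact vy=-22.777
  bounce: vy ← 0.72·22.777 = 16.399
Arc 2: start y=0.000, vy=16.399 → t=3.280, apex=13.447, x_land=69.454, impact vy=-16.399
  bounce: vy ← 0.72·16.399 = 11.807
Arc 3: start y=0.000, vy=11.807 → t=2.361, apex=6.971, x_land=92.832, impact vy=-11.807
  bounce: vy ← 0.72·11.807 = 8.501
Arc 4: start y=0.000, vy=8.501 → t=1.700, apex=3.614, x_land=109.665, impact vy=-8.501
  bounce: vy ← 0.72·8.501 = 6.121
Arc 5: start y=0.000, vy=6.121 → t=1.224, apex=1.873, x_land=121.784, impact vy=-6.121
  bounce: vy ← 0.72·6.121 = 4.407
Arc 6: start y=0.000, vy=4.407 → t=0.881, apex=0.971, x_land=130.510, impact vy=-4.407
  bounce: vy ← 0.72·4.407 = 3.173
Arc 7: start y=0.000, vy=3.173 → t=0.635, apex=0.503, x_land=136.793, impact vy=-3.173
  bounce: vy ← 0.72·3.173 = 2.285

1 3.736 25.939 36.983
2 3.280 13.447 69.454
3 2.361 6.971 92.832
4 1.700 3.614 109.665
5 1.224 1.873 121.784
6 0.881 0.971 130.510
7 0.635 0.503 136.793
final: 136.793 2.285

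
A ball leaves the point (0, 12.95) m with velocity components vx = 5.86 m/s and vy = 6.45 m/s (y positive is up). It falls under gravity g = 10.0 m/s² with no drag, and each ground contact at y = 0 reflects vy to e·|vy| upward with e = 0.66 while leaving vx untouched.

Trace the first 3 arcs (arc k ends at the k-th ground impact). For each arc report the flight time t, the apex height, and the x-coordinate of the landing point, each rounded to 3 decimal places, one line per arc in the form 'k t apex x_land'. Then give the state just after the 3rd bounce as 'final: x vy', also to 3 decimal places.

Arc 1: start y=12.950, vy=6.450 → t=2.379, apex=15.030, x_land=13.940, impact vy=-17.338
  bounce: vy ← 0.66·17.338 = 11.443
Arc 2: start y=0.000, vy=11.443 → t=2.289, apex=6.547, x_land=27.351, impact vy=-11.443
  bounce: vy ← 0.66·11.443 = 7.552
Arc 3: start y=0.000, vy=7.552 → t=1.510, apex=2.852, x_land=36.202, impact vy=-7.552
  bounce: vy ← 0.66·7.552 = 4.985

1 2.379 15.030 13.940
2 2.289 6.547 27.351
3 1.510 2.852 36.202
final: 36.202 4.985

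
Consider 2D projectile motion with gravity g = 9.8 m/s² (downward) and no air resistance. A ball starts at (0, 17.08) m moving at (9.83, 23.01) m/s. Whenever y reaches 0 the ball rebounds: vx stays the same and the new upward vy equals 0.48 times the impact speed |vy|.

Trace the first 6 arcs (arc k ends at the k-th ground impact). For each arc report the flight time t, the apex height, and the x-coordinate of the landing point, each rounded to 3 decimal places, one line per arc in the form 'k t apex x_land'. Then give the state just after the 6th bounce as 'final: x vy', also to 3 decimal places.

1 5.348 44.093 52.568
2 2.880 10.159 80.876
3 1.382 2.341 94.464
4 0.664 0.539 100.987
5 0.318 0.124 104.117
6 0.153 0.029 105.620
final: 105.620 0.360

Arc 1: start y=17.080, vy=23.010 → t=5.348, apex=44.093, x_land=52.568, impact vy=-29.398
  bounce: vy ← 0.48·29.398 = 14.111
Arc 2: start y=0.000, vy=14.111 → t=2.880, apex=10.159, x_land=80.876, impact vy=-14.111
  bounce: vy ← 0.48·14.111 = 6.773
Arc 3: start y=0.000, vy=6.773 → t=1.382, apex=2.341, x_land=94.464, impact vy=-6.773
  bounce: vy ← 0.48·6.773 = 3.251
Arc 4: start y=0.000, vy=3.251 → t=0.664, apex=0.539, x_land=100.987, impact vy=-3.251
  bounce: vy ← 0.48·3.251 = 1.561
Arc 5: start y=0.000, vy=1.561 → t=0.318, apex=0.124, x_land=104.117, impact vy=-1.561
  bounce: vy ← 0.48·1.561 = 0.749
Arc 6: start y=0.000, vy=0.749 → t=0.153, apex=0.029, x_land=105.620, impact vy=-0.749
  bounce: vy ← 0.48·0.749 = 0.360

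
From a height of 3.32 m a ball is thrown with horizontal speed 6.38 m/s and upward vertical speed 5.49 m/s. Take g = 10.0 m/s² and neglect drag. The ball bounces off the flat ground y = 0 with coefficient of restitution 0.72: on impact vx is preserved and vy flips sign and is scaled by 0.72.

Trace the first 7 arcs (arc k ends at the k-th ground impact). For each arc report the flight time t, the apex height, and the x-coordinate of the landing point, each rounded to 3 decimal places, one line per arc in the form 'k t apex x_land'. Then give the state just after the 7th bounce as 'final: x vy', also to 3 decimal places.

Arc 1: start y=3.320, vy=5.490 → t=1.532, apex=4.827, x_land=9.771, impact vy=-9.825
  bounce: vy ← 0.72·9.825 = 7.074
Arc 2: start y=0.000, vy=7.074 → t=1.415, apex=2.502, x_land=18.798, impact vy=-7.074
  bounce: vy ← 0.72·7.074 = 5.094
Arc 3: start y=0.000, vy=5.094 → t=1.019, apex=1.297, x_land=25.297, impact vy=-5.094
  bounce: vy ← 0.72·5.094 = 3.667
Arc 4: start y=0.000, vy=3.667 → t=0.733, apex=0.672, x_land=29.977, impact vy=-3.667
  bounce: vy ← 0.72·3.667 = 2.640
Arc 5: start y=0.000, vy=2.640 → t=0.528, apex=0.349, x_land=33.346, impact vy=-2.640
  bounce: vy ← 0.72·2.640 = 1.901
Arc 6: start y=0.000, vy=1.901 → t=0.380, apex=0.181, x_land=35.772, impact vy=-1.901
  bounce: vy ← 0.72·1.901 = 1.369
Arc 7: start y=0.000, vy=1.369 → t=0.274, apex=0.094, x_land=37.519, impact vy=-1.369
  bounce: vy ← 0.72·1.369 = 0.986

1 1.532 4.827 9.771
2 1.415 2.502 18.798
3 1.019 1.297 25.297
4 0.733 0.672 29.977
5 0.528 0.349 33.346
6 0.380 0.181 35.772
7 0.274 0.094 37.519
final: 37.519 0.986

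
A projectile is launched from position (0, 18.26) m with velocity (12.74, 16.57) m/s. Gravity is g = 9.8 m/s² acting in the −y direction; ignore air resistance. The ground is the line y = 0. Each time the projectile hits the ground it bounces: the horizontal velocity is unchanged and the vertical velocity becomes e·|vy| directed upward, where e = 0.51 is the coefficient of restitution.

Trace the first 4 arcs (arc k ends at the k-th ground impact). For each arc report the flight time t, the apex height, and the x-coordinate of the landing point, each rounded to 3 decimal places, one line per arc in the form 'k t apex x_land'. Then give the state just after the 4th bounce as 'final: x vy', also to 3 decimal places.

Arc 1: start y=18.260, vy=16.570 → t=4.257, apex=32.268, x_land=54.234, impact vy=-25.149
  bounce: vy ← 0.51·25.149 = 12.826
Arc 2: start y=0.000, vy=12.826 → t=2.618, apex=8.393, x_land=87.582, impact vy=-12.826
  bounce: vy ← 0.51·12.826 = 6.541
Arc 3: start y=0.000, vy=6.541 → t=1.335, apex=2.183, x_land=104.589, impact vy=-6.541
  bounce: vy ← 0.51·6.541 = 3.336
Arc 4: start y=0.000, vy=3.336 → t=0.681, apex=0.568, x_land=113.262, impact vy=-3.336
  bounce: vy ← 0.51·3.336 = 1.701

1 4.257 32.268 54.234
2 2.618 8.393 87.582
3 1.335 2.183 104.589
4 0.681 0.568 113.262
final: 113.262 1.701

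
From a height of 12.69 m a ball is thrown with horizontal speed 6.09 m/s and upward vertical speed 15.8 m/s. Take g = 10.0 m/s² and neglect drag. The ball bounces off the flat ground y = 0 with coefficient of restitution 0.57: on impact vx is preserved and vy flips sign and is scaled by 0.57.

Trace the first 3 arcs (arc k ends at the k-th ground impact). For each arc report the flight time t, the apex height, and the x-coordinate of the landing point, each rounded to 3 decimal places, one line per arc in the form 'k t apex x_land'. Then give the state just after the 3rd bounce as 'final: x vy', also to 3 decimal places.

Arc 1: start y=12.690, vy=15.800 → t=3.824, apex=25.172, x_land=23.287, impact vy=-22.437
  bounce: vy ← 0.57·22.437 = 12.789
Arc 2: start y=0.000, vy=12.789 → t=2.558, apex=8.178, x_land=38.864, impact vy=-12.789
  bounce: vy ← 0.57·12.789 = 7.290
Arc 3: start y=0.000, vy=7.290 → t=1.458, apex=2.657, x_land=47.743, impact vy=-7.290
  bounce: vy ← 0.57·7.290 = 4.155

1 3.824 25.172 23.287
2 2.558 8.178 38.864
3 1.458 2.657 47.743
final: 47.743 4.155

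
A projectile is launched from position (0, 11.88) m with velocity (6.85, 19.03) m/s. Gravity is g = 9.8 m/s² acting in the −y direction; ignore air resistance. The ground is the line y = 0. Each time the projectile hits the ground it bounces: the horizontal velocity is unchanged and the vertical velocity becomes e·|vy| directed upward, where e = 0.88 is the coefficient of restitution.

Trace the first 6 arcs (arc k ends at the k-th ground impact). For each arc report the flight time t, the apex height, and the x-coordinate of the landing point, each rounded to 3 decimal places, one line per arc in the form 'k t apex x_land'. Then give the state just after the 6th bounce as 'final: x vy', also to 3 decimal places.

Arc 1: start y=11.880, vy=19.030 → t=4.431, apex=30.357, x_land=30.351, impact vy=-24.392
  bounce: vy ← 0.88·24.392 = 21.465
Arc 2: start y=0.000, vy=21.465 → t=4.381, apex=23.508, x_land=60.359, impact vy=-21.465
  bounce: vy ← 0.88·21.465 = 18.889
Arc 3: start y=0.000, vy=18.889 → t=3.855, apex=18.205, x_land=86.766, impact vy=-18.889
  bounce: vy ← 0.88·18.889 = 16.623
Arc 4: start y=0.000, vy=16.623 → t=3.392, apex=14.098, x_land=110.004, impact vy=-16.623
  bounce: vy ← 0.88·16.623 = 14.628
Arc 5: start y=0.000, vy=14.628 → t=2.985, apex=10.917, x_land=130.453, impact vy=-14.628
  bounce: vy ← 0.88·14.628 = 12.873
Arc 6: start y=0.000, vy=12.873 → t=2.627, apex=8.454, x_land=148.448, impact vy=-12.873
  bounce: vy ← 0.88·12.873 = 11.328

1 4.431 30.357 30.351
2 4.381 23.508 60.359
3 3.855 18.205 86.766
4 3.392 14.098 110.004
5 2.985 10.917 130.453
6 2.627 8.454 148.448
final: 148.448 11.328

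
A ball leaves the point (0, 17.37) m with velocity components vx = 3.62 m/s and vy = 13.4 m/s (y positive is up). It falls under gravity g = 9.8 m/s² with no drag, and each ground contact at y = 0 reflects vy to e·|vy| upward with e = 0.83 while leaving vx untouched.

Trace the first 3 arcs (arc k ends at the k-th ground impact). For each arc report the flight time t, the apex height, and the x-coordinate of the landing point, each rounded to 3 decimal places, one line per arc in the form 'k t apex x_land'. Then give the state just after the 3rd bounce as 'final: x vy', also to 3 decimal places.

Arc 1: start y=17.370, vy=13.400 → t=3.694, apex=26.531, x_land=13.373, impact vy=-22.804
  bounce: vy ← 0.83·22.804 = 18.927
Arc 2: start y=0.000, vy=18.927 → t=3.863, apex=18.277, x_land=27.356, impact vy=-18.927
  bounce: vy ← 0.83·18.927 = 15.710
Arc 3: start y=0.000, vy=15.710 → t=3.206, apex=12.591, x_land=38.962, impact vy=-15.710
  bounce: vy ← 0.83·15.710 = 13.039

1 3.694 26.531 13.373
2 3.863 18.277 27.356
3 3.206 12.591 38.962
final: 38.962 13.039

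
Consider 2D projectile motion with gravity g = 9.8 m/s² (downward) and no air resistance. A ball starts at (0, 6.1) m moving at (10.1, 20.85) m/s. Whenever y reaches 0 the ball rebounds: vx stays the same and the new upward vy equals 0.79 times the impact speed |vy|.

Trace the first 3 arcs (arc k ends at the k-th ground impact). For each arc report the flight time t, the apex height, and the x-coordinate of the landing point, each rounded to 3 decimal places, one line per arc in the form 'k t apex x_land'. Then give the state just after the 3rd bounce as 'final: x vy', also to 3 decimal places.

Arc 1: start y=6.100, vy=20.850 → t=4.530, apex=28.280, x_land=45.752, impact vy=-23.543
  bounce: vy ← 0.79·23.543 = 18.599
Arc 2: start y=0.000, vy=18.599 → t=3.796, apex=17.649, x_land=84.089, impact vy=-18.599
  bounce: vy ← 0.79·18.599 = 14.693
Arc 3: start y=0.000, vy=14.693 → t=2.999, apex=11.015, x_land=114.375, impact vy=-14.693
  bounce: vy ← 0.79·14.693 = 11.608

1 4.530 28.280 45.752
2 3.796 17.649 84.089
3 2.999 11.015 114.375
final: 114.375 11.608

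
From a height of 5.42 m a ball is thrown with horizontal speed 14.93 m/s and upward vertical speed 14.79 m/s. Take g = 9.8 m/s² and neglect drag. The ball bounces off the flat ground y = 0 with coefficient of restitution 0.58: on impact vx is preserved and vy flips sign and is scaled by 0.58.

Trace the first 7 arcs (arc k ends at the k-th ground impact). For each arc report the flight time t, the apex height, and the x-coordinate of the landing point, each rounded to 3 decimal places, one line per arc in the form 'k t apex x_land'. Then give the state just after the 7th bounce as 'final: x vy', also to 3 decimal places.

Arc 1: start y=5.420, vy=14.790 → t=3.349, apex=16.580, x_land=49.996, impact vy=-18.027
  bounce: vy ← 0.58·18.027 = 10.456
Arc 2: start y=0.000, vy=10.456 → t=2.134, apex=5.578, x_land=81.854, impact vy=-10.456
  bounce: vy ← 0.58·10.456 = 6.064
Arc 3: start y=0.000, vy=6.064 → t=1.238, apex=1.876, x_land=100.331, impact vy=-6.064
  bounce: vy ← 0.58·6.064 = 3.517
Arc 4: start y=0.000, vy=3.517 → t=0.718, apex=0.631, x_land=111.048, impact vy=-3.517
  bounce: vy ← 0.58·3.517 = 2.040
Arc 5: start y=0.000, vy=2.040 → t=0.416, apex=0.212, x_land=117.264, impact vy=-2.040
  bounce: vy ← 0.58·2.040 = 1.183
Arc 6: start y=0.000, vy=1.183 → t=0.241, apex=0.071, x_land=120.869, impact vy=-1.183
  bounce: vy ← 0.58·1.183 = 0.686
Arc 7: start y=0.000, vy=0.686 → t=0.140, apex=0.024, x_land=122.960, impact vy=-0.686
  bounce: vy ← 0.58·0.686 = 0.398

1 3.349 16.580 49.996
2 2.134 5.578 81.854
3 1.238 1.876 100.331
4 0.718 0.631 111.048
5 0.416 0.212 117.264
6 0.241 0.071 120.869
7 0.140 0.024 122.960
final: 122.960 0.398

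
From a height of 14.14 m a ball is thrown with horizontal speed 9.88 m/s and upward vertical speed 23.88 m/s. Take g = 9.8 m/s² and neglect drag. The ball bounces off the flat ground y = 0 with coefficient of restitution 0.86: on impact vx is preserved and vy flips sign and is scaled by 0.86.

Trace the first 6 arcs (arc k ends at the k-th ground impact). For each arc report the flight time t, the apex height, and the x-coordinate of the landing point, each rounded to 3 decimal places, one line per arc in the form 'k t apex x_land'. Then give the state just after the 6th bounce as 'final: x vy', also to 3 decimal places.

Arc 1: start y=14.140, vy=23.880 → t=5.407, apex=43.235, x_land=53.423, impact vy=-29.110
  bounce: vy ← 0.86·29.110 = 25.035
Arc 2: start y=0.000, vy=25.035 → t=5.109, apex=31.976, x_land=103.901, impact vy=-25.035
  bounce: vy ← 0.86·25.035 = 21.530
Arc 3: start y=0.000, vy=21.530 → t=4.394, apex=23.650, x_land=147.312, impact vy=-21.530
  bounce: vy ← 0.86·21.530 = 18.516
Arc 4: start y=0.000, vy=18.516 → t=3.779, apex=17.491, x_land=184.646, impact vy=-18.516
  bounce: vy ← 0.86·18.516 = 15.923
Arc 5: start y=0.000, vy=15.923 → t=3.250, apex=12.937, x_land=216.752, impact vy=-15.923
  bounce: vy ← 0.86·15.923 = 13.694
Arc 6: start y=0.000, vy=13.694 → t=2.795, apex=9.568, x_land=244.364, impact vy=-13.694
  bounce: vy ← 0.86·13.694 = 11.777

1 5.407 43.235 53.423
2 5.109 31.976 103.901
3 4.394 23.650 147.312
4 3.779 17.491 184.646
5 3.250 12.937 216.752
6 2.795 9.568 244.364
final: 244.364 11.777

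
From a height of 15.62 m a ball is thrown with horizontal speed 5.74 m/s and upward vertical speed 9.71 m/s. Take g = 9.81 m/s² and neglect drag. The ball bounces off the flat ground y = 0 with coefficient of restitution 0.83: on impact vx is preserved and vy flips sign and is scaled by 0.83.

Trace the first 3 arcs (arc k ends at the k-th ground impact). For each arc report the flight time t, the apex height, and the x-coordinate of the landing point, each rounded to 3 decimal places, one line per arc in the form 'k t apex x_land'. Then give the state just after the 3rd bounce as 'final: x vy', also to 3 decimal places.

1 3.030 20.426 17.395
2 3.387 14.071 36.839
3 2.812 9.694 52.977
final: 52.977 11.446

Arc 1: start y=15.620, vy=9.710 → t=3.030, apex=20.426, x_land=17.395, impact vy=-20.019
  bounce: vy ← 0.83·20.019 = 16.616
Arc 2: start y=0.000, vy=16.616 → t=3.387, apex=14.071, x_land=36.839, impact vy=-16.616
  bounce: vy ← 0.83·16.616 = 13.791
Arc 3: start y=0.000, vy=13.791 → t=2.812, apex=9.694, x_land=52.977, impact vy=-13.791
  bounce: vy ← 0.83·13.791 = 11.446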